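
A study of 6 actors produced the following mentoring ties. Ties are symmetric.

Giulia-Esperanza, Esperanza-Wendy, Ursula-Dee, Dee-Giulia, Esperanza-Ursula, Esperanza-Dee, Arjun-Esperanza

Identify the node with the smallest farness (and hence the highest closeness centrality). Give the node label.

Farness (sum of distances to all others) for each node — Arjun:9, Dee:7, Esperanza:5, Giulia:8, Ursula:8, Wendy:9.
The smallest farness is 5, for Esperanza, so Esperanza has the highest closeness.

Esperanza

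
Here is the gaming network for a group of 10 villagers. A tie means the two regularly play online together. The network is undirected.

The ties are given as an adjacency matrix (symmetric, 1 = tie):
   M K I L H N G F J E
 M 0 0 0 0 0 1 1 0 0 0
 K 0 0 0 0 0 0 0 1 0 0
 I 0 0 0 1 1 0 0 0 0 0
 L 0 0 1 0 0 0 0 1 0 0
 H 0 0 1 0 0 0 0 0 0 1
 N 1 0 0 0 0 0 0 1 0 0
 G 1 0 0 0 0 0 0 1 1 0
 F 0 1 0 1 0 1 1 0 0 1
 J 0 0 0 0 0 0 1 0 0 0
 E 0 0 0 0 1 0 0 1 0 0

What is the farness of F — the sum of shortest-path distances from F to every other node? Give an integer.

Distances from F: E:1, G:1, H:2, I:2, J:2, K:1, L:1, M:2, N:1.
Sum = 1 + 1 + 2 + 2 + 2 + 1 + 1 + 2 + 1 = 13.

13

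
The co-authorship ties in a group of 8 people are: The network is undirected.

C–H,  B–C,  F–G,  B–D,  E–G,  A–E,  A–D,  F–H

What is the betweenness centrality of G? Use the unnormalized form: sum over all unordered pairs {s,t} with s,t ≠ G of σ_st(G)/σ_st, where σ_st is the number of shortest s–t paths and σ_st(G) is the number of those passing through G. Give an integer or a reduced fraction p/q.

9/2

Pairs whose geodesics pass through G — D–F: 1/2; A–F: 1; A–H: 1/2; E–F: 1; E–H: 1; E–C: 1/2.
All other pairs contribute 0.
Summing the contributions gives betweenness(G) = 9/2.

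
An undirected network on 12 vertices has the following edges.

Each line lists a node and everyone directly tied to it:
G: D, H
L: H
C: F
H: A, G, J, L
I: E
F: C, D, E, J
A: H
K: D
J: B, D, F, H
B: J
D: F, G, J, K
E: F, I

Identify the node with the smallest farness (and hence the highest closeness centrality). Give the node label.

J

Farness (sum of distances to all others) for each node — A:33, B:29, C:30, D:21, E:28, F:20, G:25, H:23, I:38, J:19, K:31, L:33.
The smallest farness is 19, for J, so J has the highest closeness.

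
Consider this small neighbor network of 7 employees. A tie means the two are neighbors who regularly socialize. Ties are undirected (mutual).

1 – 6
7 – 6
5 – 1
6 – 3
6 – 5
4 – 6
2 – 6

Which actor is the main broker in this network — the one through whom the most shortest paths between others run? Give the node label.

6

Unnormalized betweenness of each node: 1:0, 2:0, 3:0, 4:0, 5:0, 6:14, 7:0.
6 has the largest value, 14, making it the main broker — the node through which the most shortest paths run.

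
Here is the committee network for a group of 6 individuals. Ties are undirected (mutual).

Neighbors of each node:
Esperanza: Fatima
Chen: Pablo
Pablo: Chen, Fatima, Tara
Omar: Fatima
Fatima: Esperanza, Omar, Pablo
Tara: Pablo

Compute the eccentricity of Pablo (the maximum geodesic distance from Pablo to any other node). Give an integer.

2

Distances from Pablo: Chen:1, Esperanza:2, Fatima:1, Omar:2, Tara:1.
The largest is 2 (to Omar and Esperanza), so the eccentricity of Pablo is 2.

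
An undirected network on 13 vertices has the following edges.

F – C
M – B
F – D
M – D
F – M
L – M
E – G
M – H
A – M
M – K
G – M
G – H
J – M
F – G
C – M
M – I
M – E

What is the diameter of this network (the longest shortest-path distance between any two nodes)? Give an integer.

Eccentricity of each node (its greatest distance to any other): A:2, B:2, C:2, D:2, E:2, F:2, G:2, H:2, I:2, J:2, K:2, L:2, M:1.
The maximum eccentricity is 2, realized for instance by the pair L–B via L – M – B. So the diameter is 2.

2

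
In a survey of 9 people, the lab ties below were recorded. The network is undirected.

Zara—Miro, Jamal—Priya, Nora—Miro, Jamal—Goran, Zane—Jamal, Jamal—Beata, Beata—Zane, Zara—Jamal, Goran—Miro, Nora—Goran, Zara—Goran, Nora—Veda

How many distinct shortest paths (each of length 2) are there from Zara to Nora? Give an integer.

2

The shortest distance is 2. The length-2 paths are: Zara–Goran–Nora; Zara–Miro–Nora.
That gives 2 distinct shortest paths.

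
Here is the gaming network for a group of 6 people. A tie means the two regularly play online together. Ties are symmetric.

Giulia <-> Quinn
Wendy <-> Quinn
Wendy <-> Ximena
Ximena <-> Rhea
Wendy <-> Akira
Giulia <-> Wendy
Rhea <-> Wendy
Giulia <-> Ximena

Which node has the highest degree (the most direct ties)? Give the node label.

Wendy

Degrees — Akira:1, Giulia:3, Quinn:2, Rhea:2, Wendy:5, Ximena:3.
The maximum is 5, attained only by Wendy.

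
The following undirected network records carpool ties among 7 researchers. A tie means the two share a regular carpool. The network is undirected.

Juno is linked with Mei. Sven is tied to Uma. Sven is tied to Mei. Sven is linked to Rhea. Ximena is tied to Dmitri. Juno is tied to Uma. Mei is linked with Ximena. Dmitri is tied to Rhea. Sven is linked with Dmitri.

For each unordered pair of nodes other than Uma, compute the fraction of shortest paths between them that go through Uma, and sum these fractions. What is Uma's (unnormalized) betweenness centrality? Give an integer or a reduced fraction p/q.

4/3

Pairs whose geodesics pass through Uma — Dmitri–Juno: 1/3; Rhea–Juno: 1/2; Sven–Juno: 1/2.
All other pairs contribute 0.
Summing the contributions gives betweenness(Uma) = 4/3.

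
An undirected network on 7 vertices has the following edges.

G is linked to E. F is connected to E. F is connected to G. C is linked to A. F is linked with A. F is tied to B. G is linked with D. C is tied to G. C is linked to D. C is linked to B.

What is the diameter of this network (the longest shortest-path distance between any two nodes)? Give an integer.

2

Eccentricity of each node (its greatest distance to any other): A:2, B:2, C:2, D:2, E:2, F:2, G:2.
The maximum eccentricity is 2, realized for instance by the pair A–B via A – C – B. So the diameter is 2.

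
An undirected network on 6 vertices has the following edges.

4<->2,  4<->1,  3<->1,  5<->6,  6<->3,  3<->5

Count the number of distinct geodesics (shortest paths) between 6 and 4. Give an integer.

1

The shortest distance is 3, and the only length-3 path is 6–3–1–4. So there is exactly 1 shortest path.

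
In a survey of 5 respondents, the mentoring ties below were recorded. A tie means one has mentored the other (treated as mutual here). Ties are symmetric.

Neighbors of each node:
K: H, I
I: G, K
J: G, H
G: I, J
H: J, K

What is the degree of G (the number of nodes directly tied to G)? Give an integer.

G is directly tied to I and J. That is 2 neighbors, so the degree of G is 2.

2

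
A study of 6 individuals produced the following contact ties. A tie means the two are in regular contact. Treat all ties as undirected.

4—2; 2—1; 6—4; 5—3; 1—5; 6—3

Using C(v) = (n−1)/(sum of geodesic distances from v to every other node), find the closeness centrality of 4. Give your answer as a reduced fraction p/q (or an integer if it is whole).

5/9

Distances from 4: 1:2, 2:1, 3:2, 5:3, 6:1. Sum = 9.
n = 6, so closeness = 5/9.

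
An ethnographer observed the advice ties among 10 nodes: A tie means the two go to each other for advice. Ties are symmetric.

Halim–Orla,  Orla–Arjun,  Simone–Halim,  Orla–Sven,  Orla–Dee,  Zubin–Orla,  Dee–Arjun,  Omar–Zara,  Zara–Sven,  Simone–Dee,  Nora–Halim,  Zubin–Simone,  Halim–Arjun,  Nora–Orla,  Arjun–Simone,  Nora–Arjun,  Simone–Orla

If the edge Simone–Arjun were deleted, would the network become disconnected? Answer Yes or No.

Even without that edge, Simone still reaches Arjun via Simone – Dee – Arjun, so the network stays connected. Not a bridge.

No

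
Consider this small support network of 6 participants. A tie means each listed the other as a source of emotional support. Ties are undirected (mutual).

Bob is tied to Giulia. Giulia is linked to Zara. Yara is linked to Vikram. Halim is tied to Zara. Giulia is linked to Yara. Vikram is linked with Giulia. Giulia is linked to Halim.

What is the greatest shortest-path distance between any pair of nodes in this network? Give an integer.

2

Eccentricity of each node (its greatest distance to any other): Bob:2, Giulia:1, Halim:2, Vikram:2, Yara:2, Zara:2.
The maximum eccentricity is 2, realized for instance by the pair Yara–Halim via Yara – Giulia – Halim. So the diameter is 2.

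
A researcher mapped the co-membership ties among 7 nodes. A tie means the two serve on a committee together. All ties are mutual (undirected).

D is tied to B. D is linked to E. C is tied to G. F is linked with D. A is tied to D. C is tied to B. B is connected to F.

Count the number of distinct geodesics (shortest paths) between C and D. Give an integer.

The shortest distance is 2, and the only length-2 path is C–B–D. So there is exactly 1 shortest path.

1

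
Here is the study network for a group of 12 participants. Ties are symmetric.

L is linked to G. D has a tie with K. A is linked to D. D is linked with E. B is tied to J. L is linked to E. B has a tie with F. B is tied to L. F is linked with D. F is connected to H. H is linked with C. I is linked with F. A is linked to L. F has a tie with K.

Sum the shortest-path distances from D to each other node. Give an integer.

21

Distances from D: A:1, B:2, C:3, E:1, F:1, G:3, H:2, I:2, J:3, K:1, L:2.
Sum = 1 + 2 + 3 + 1 + 1 + 3 + 2 + 2 + 3 + 1 + 2 = 21.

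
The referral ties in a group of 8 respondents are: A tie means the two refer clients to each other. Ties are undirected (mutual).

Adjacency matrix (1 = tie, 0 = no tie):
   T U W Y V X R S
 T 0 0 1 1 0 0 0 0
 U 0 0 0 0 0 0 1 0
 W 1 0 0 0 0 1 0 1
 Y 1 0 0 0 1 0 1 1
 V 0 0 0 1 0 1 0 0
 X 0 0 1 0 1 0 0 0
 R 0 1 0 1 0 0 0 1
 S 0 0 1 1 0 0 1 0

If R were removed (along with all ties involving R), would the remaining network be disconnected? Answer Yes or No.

Removing R leaves {S, T, V, W, X, and Y} with no path to {U}, so the network splits into 2 components. R is a cut vertex.

Yes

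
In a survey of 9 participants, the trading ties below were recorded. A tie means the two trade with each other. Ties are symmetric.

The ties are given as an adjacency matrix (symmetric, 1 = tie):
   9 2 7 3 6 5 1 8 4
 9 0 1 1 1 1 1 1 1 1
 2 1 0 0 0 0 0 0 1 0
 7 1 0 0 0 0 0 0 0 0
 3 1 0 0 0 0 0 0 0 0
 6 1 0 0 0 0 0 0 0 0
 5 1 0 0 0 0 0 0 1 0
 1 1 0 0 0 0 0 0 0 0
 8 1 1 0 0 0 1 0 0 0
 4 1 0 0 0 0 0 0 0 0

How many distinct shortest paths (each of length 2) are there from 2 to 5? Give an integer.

The shortest distance is 2. The length-2 paths are: 2–9–5; 2–8–5.
That gives 2 distinct shortest paths.

2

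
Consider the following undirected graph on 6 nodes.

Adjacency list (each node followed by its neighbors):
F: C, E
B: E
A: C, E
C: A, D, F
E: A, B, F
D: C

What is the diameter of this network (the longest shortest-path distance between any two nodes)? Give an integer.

Eccentricity of each node (its greatest distance to any other): A:2, B:4, C:3, D:4, E:3, F:2.
The maximum eccentricity is 4, realized for instance by the pair D–B via D – C – A – E – B. So the diameter is 4.

4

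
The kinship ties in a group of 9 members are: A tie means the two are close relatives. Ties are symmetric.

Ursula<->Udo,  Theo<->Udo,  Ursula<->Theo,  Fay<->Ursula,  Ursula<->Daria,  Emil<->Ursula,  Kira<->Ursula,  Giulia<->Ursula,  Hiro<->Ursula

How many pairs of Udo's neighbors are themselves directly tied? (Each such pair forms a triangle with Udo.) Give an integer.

1

Udo's neighbors: Theo and Ursula.
Neighbor pairs that are themselves tied: Udo–Theo–Ursula. Each forms one triangle with Udo, for 1 in total.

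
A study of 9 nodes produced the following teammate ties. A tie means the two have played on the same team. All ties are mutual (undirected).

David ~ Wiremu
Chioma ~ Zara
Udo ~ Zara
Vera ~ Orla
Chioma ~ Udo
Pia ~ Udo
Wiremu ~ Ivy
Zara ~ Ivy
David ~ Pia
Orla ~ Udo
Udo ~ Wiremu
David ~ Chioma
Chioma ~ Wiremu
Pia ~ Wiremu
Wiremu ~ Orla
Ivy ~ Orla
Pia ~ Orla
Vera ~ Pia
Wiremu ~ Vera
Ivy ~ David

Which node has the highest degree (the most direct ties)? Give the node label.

Degrees — Chioma:4, David:4, Ivy:4, Orla:5, Pia:5, Udo:5, Vera:3, Wiremu:7, Zara:3.
The maximum is 7, attained only by Wiremu.

Wiremu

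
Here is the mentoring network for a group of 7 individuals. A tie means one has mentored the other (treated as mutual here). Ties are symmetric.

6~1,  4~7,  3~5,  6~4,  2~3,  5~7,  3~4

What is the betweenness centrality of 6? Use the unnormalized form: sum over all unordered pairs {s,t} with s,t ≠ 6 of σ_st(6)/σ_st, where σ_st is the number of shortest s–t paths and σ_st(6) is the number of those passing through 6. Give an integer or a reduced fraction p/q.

Pairs whose geodesics pass through 6 — 4–1: 1; 3–1: 1; 1–7: 1; 1–5: 2/2; 1–2: 1.
All other pairs contribute 0.
Summing the contributions gives betweenness(6) = 5.

5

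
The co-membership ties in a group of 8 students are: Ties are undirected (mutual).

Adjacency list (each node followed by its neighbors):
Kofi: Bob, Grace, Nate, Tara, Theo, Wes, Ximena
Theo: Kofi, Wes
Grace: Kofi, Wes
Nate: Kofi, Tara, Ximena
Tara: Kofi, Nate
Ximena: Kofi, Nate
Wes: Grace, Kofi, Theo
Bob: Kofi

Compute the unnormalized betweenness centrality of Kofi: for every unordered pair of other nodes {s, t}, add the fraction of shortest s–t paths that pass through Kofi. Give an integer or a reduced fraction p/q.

16

Pairs whose geodesics pass through Kofi — Bob–Tara: 1; Bob–Wes: 1; Bob–Theo: 1; Bob–Ximena: 1; Bob–Grace: 1; Bob–Nate: 1; Tara–Wes: 1; Tara–Theo: 1; Tara–Ximena: 1/2; Tara–Grace: 1; Wes–Ximena: 1; Wes–Nate: 1; Theo–Ximena: 1; Theo–Grace: 1/2 … (+3 more pairs).
All other pairs contribute 0.
Summing the contributions gives betweenness(Kofi) = 16.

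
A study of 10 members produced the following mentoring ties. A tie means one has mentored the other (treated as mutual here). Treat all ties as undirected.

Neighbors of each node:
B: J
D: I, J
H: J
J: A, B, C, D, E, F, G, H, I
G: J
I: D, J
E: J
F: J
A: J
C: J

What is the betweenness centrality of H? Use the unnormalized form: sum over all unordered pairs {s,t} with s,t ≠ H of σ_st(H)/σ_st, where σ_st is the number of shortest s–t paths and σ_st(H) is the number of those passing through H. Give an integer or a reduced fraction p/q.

No shortest path between any pair of other nodes passes through H.
Summing the contributions gives betweenness(H) = 0.

0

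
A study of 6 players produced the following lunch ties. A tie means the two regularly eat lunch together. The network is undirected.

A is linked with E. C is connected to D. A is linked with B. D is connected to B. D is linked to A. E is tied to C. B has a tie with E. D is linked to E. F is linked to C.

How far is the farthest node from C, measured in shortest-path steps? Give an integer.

Distances from C: A:2, B:2, D:1, E:1, F:1.
The largest is 2 (to B and A), so the eccentricity of C is 2.

2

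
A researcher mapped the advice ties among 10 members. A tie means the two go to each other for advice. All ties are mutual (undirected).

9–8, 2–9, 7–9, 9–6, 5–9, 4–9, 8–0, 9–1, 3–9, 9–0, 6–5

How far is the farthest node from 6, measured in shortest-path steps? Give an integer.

Distances from 6: 0:2, 1:2, 2:2, 3:2, 4:2, 5:1, 7:2, 8:2, 9:1.
The largest is 2 (to 1, 7, 2, 4, 0, 3, and 8), so the eccentricity of 6 is 2.

2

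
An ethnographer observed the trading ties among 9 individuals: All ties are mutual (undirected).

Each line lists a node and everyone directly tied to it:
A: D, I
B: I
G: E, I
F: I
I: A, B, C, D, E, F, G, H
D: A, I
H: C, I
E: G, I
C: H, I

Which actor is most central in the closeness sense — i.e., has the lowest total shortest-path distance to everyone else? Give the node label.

Farness (sum of distances to all others) for each node — A:14, B:15, C:14, D:14, E:14, F:15, G:14, H:14, I:8.
The smallest farness is 8, for I, so I has the highest closeness.

I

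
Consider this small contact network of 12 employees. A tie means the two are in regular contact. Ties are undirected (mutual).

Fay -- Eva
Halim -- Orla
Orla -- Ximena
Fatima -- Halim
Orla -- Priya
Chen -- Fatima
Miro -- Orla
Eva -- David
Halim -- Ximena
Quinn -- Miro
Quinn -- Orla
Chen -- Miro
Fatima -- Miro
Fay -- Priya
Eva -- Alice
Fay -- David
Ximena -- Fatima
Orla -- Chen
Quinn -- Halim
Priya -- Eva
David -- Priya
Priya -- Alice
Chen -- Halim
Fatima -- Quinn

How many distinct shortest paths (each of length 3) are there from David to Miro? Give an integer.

1

The shortest distance is 3, and the only length-3 path is David–Priya–Orla–Miro. So there is exactly 1 shortest path.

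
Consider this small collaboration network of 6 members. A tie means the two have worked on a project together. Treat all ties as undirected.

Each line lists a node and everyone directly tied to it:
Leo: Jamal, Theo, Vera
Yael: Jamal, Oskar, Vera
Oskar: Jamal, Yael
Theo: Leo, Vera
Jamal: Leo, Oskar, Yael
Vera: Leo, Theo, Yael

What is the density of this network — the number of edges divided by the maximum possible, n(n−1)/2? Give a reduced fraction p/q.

8/15

There are 8 edges and 6 nodes, so the maximum possible is C(6,2) = 15.
Density = 8/15.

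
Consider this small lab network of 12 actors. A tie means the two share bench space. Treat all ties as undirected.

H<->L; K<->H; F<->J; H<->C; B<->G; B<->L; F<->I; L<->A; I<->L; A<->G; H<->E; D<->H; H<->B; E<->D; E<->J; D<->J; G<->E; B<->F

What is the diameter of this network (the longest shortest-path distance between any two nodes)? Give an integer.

3

Eccentricity of each node (its greatest distance to any other): A:3, B:2, C:3, D:3, E:3, F:3, G:3, H:2, I:3, J:3, K:3, L:3.
The maximum eccentricity is 3, realized for instance by the pair J–K via J – D – H – K. So the diameter is 3.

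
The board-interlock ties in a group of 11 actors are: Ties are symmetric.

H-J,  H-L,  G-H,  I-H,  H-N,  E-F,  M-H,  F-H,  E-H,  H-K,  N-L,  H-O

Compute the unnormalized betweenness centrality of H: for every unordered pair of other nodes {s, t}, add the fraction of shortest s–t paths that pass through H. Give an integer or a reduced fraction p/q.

43

Pairs whose geodesics pass through H — I–K: 1; I–J: 1; I–N: 1; I–F: 1; I–L: 1; I–G: 1; I–O: 1; I–M: 1; I–E: 1; K–J: 1; K–N: 1; K–F: 1; K–L: 1; K–G: 1 … (+29 more pairs).
All other pairs contribute 0.
Summing the contributions gives betweenness(H) = 43.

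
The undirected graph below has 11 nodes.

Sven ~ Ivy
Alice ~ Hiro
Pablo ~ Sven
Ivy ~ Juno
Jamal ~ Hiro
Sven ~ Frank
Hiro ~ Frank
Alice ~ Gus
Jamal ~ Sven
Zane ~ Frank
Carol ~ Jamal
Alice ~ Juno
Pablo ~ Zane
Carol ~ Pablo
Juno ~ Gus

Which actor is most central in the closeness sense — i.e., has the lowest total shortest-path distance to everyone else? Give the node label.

Farness (sum of distances to all others) for each node — Alice:22, Carol:25, Frank:20, Gus:27, Hiro:19, Ivy:21, Jamal:20, Juno:24, Pablo:23, Sven:18, Zane:25.
The smallest farness is 18, for Sven, so Sven has the highest closeness.

Sven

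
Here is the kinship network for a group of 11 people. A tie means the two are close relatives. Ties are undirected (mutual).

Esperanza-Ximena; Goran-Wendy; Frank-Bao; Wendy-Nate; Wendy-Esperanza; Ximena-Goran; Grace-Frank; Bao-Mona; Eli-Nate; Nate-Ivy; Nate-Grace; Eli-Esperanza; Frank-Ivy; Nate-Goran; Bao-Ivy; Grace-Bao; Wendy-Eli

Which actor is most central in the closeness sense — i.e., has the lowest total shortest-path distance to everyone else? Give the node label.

Nate

Farness (sum of distances to all others) for each node — Bao:23, Eli:21, Esperanza:26, Frank:24, Goran:21, Grace:19, Ivy:19, Mona:32, Nate:16, Wendy:20, Ximena:27.
The smallest farness is 16, for Nate, so Nate has the highest closeness.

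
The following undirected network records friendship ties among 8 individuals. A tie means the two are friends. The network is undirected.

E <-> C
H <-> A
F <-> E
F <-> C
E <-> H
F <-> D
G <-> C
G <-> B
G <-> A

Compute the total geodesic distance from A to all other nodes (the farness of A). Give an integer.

15

Distances from A: B:2, C:2, D:4, E:2, F:3, G:1, H:1.
Sum = 2 + 2 + 4 + 2 + 3 + 1 + 1 = 15.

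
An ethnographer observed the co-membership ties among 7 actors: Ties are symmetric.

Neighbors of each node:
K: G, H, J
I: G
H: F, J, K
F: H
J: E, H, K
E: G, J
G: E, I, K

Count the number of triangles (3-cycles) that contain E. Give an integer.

E's neighbors are G and J, but none of them are tied to each other, so no triangle contains E.

0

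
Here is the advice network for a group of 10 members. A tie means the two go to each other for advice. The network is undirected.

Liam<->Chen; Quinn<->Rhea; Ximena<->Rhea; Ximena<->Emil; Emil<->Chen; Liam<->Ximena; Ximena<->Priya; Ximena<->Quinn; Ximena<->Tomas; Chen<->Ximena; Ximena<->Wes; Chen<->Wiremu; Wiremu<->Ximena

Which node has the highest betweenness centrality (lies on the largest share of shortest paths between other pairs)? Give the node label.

Unnormalized betweenness of each node: Chen:3/2, Emil:0, Liam:0, Priya:0, Quinn:0, Rhea:0, Tomas:0, Wes:0, Wiremu:0, Ximena:61/2.
Ximena has the largest value, 61/2, making it the main broker — the node through which the most shortest paths run.

Ximena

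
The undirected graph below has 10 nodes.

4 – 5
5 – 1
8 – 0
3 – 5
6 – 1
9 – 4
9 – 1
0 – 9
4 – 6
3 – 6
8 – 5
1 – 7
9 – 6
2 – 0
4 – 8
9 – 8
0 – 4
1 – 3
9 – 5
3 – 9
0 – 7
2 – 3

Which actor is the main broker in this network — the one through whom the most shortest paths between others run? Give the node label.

0

Unnormalized betweenness of each node: 0:6, 1:15/4, 2:1/2, 3:15/4, 4:19/12, 5:5/3, 6:2/3, 7:1/2, 8:1/3, 9:17/4.
0 has the largest value, 6, making it the main broker — the node through which the most shortest paths run.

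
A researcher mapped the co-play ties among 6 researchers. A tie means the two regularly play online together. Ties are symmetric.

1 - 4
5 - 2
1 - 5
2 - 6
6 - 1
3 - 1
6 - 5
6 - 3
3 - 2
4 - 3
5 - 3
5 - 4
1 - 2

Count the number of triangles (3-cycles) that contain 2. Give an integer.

2's neighbors: 1, 3, 5, and 6.
Neighbor pairs that are themselves tied: 2–1–3; 2–1–5; 2–1–6; 2–3–5; 2–3–6; 2–5–6. Each forms one triangle with 2, for 6 in total.

6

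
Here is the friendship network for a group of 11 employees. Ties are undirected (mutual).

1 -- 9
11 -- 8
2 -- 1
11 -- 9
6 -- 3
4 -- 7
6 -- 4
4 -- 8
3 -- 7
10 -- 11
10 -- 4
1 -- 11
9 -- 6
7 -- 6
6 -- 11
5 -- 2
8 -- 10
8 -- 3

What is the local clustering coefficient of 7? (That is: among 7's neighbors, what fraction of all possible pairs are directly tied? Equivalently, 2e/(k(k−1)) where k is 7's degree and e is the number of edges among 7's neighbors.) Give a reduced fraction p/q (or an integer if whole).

7's neighbors: 3, 4, and 6 (k = 3).
Possible neighbor pairs: C(3,2) = 3. Edges among them: 3–6, 4–6 → e = 2.
Clustering(7) = 2/3.

2/3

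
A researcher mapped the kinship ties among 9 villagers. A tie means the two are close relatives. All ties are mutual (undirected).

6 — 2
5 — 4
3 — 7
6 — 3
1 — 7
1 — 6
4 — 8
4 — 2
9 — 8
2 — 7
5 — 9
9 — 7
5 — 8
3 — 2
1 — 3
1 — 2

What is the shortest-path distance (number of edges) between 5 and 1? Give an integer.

3

One shortest route is 5 – 4 – 2 – 1, which uses 3 edges, and at distance 2 from 5 we only reach {2, 7}, which does not include 1. So d(5,1) = 3.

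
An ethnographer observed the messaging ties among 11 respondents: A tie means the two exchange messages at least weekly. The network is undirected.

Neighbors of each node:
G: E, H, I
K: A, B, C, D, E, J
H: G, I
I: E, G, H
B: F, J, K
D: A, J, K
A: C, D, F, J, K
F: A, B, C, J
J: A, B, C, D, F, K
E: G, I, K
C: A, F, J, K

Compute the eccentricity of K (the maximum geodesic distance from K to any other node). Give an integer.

Distances from K: A:1, B:1, C:1, D:1, E:1, F:2, G:2, H:3, I:2, J:1.
The largest is 3 (to H), so the eccentricity of K is 3.

3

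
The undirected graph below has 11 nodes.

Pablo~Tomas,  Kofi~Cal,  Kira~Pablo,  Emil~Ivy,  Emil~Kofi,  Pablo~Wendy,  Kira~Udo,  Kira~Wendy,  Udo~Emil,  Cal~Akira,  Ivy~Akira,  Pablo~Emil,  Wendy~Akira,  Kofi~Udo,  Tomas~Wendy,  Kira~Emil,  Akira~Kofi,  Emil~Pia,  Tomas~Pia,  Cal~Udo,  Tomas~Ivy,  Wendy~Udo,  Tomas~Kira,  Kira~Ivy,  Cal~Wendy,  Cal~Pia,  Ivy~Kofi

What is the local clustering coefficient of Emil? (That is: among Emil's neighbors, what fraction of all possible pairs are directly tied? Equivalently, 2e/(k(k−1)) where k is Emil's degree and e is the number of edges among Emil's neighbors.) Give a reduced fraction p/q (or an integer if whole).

Emil's neighbors: Ivy, Kira, Kofi, Pablo, Pia, and Udo (k = 6).
Possible neighbor pairs: C(6,2) = 15. Edges among them: Ivy–Kira, Ivy–Kofi, Kira–Pablo, Kira–Udo, Kofi–Udo → e = 5.
Clustering(Emil) = 5/15 = 1/3.

1/3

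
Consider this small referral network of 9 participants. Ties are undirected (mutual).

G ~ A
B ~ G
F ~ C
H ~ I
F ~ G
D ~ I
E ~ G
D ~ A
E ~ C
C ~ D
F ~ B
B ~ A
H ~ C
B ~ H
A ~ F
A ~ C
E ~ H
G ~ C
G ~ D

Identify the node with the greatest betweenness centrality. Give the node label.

C

Unnormalized betweenness of each node: A:77/60, B:23/15, C:61/15, D:31/10, E:1/3, F:1/4, G:197/60, H:73/20, I:1/2.
C has the largest value, 61/15, making it the main broker — the node through which the most shortest paths run.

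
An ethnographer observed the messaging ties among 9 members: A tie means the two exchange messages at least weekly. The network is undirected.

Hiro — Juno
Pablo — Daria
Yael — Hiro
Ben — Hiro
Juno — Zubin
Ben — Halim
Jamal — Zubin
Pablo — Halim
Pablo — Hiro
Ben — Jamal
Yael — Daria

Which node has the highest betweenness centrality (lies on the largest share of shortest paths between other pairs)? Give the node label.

Hiro

Unnormalized betweenness of each node: Ben:22/3, Daria:5/6, Halim:5/3, Hiro:27/2, Jamal:2, Juno:4, Pablo:11/2, Yael:13/6, Zubin:1.
Hiro has the largest value, 27/2, making it the main broker — the node through which the most shortest paths run.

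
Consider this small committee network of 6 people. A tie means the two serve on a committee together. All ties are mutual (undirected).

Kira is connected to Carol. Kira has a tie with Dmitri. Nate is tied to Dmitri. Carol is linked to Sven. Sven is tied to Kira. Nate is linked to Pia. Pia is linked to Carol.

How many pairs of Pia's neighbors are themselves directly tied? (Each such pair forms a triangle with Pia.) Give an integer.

Pia's neighbors are Carol and Nate, but none of them are tied to each other, so no triangle contains Pia.

0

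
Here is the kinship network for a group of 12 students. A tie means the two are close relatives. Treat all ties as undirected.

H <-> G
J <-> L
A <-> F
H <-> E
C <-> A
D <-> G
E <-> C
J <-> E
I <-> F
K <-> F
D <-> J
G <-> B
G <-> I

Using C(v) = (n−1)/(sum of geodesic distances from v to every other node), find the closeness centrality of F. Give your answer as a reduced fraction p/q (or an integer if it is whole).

Distances from F: A:1, B:3, C:2, D:3, E:3, G:2, H:3, I:1, J:4, K:1, L:5. Sum = 28.
n = 12, so closeness = 11/28.

11/28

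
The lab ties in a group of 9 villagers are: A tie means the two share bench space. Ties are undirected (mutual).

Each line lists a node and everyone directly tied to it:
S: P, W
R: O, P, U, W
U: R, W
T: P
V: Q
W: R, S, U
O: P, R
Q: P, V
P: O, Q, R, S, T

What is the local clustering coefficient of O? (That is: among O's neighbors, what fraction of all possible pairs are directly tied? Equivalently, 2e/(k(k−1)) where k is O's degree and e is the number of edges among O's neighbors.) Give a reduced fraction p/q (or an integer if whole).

1

O's neighbors: P and R (k = 2).
Possible neighbor pairs: C(2,2) = 1. Edges among them: P–R → e = 1.
Clustering(O) = 1/1.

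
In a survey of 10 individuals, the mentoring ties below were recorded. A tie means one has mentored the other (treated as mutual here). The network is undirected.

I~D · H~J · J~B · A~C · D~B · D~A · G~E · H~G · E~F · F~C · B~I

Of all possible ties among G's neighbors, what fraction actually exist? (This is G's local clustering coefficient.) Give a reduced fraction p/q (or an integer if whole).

G's neighbors: E and H (k = 2).
Possible neighbor pairs: C(2,2) = 1. Edges among them: none → e = 0.
Clustering(G) = 0/1.

0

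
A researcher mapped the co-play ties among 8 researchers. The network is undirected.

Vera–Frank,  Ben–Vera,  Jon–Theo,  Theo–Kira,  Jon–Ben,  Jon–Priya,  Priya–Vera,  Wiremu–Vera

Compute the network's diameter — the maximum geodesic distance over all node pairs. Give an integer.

Eccentricity of each node (its greatest distance to any other): Ben:3, Frank:5, Jon:3, Kira:5, Priya:3, Theo:4, Vera:4, Wiremu:5.
The maximum eccentricity is 5, realized for instance by the pair Frank–Kira via Frank – Vera – Priya – Jon – Theo – Kira. So the diameter is 5.

5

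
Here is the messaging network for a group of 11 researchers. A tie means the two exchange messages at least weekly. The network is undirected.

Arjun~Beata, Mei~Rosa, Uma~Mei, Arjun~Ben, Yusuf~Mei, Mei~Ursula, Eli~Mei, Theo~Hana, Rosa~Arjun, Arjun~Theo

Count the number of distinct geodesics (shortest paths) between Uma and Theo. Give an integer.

The shortest distance is 4, and the only length-4 path is Uma–Mei–Rosa–Arjun–Theo. So there is exactly 1 shortest path.

1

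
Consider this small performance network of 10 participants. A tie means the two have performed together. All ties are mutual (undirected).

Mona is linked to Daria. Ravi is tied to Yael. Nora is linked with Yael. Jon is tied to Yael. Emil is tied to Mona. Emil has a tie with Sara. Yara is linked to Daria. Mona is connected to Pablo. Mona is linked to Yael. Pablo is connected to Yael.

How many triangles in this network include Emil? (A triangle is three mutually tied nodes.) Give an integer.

0

Emil's neighbors are Mona and Sara, but none of them are tied to each other, so no triangle contains Emil.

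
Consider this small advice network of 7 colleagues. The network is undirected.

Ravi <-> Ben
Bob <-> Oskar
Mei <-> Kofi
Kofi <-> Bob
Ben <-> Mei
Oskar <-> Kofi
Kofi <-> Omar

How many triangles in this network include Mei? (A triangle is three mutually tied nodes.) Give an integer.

0

Mei's neighbors are Ben and Kofi, but none of them are tied to each other, so no triangle contains Mei.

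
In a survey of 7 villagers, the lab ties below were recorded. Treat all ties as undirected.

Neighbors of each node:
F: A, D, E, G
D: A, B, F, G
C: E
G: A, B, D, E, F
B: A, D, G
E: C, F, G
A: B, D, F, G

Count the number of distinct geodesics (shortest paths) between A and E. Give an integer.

2

The shortest distance is 2. The length-2 paths are: A–G–E; A–F–E.
That gives 2 distinct shortest paths.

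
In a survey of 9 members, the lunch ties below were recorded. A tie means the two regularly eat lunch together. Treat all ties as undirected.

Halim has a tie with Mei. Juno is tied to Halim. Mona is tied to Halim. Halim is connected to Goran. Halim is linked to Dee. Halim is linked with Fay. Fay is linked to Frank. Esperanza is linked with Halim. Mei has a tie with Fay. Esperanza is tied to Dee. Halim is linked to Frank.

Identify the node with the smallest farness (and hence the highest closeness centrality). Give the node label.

Halim

Farness (sum of distances to all others) for each node — Dee:14, Esperanza:14, Fay:13, Frank:14, Goran:15, Halim:8, Juno:15, Mei:14, Mona:15.
The smallest farness is 8, for Halim, so Halim has the highest closeness.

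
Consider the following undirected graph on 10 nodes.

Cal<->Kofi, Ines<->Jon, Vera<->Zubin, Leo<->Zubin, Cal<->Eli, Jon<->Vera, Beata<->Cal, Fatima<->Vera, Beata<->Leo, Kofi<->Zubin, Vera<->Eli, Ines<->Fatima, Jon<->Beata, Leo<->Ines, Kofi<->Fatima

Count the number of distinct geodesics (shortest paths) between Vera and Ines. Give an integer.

The shortest distance is 2. The length-2 paths are: Vera–Jon–Ines; Vera–Fatima–Ines.
That gives 2 distinct shortest paths.

2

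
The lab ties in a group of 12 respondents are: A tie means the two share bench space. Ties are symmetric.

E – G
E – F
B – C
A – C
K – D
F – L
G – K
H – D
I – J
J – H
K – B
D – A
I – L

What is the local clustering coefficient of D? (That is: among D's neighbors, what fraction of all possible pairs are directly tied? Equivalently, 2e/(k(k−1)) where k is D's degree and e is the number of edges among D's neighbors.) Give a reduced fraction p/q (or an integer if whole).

0

D's neighbors: A, H, and K (k = 3).
Possible neighbor pairs: C(3,2) = 3. Edges among them: none → e = 0.
Clustering(D) = 0/3 = 0.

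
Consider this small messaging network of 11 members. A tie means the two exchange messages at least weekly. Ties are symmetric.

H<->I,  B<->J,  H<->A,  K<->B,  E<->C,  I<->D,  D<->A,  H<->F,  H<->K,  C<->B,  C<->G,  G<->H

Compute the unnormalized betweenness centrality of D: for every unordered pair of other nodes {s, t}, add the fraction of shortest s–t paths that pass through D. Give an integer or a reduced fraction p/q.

1/2

Pairs whose geodesics pass through D — I–A: 1/2.
All other pairs contribute 0.
Summing the contributions gives betweenness(D) = 1/2.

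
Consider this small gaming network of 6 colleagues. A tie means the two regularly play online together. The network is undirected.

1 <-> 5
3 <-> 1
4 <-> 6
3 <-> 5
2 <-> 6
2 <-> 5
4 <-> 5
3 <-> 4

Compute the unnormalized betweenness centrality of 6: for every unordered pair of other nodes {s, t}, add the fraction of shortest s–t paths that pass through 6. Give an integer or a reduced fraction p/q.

Pairs whose geodesics pass through 6 — 2–4: 1/2.
All other pairs contribute 0.
Summing the contributions gives betweenness(6) = 1/2.

1/2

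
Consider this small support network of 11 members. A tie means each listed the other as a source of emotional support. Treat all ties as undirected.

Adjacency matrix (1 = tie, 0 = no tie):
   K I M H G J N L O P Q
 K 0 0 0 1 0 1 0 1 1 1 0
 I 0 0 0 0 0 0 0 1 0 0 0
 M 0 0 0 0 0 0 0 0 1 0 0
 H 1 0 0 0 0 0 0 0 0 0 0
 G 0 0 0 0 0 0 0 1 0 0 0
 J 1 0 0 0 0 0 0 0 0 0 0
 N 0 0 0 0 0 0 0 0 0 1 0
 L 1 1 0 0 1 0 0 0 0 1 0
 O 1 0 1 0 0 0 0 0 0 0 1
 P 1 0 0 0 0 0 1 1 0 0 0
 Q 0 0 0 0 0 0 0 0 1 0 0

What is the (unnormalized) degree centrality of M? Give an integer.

1

M is directly tied to O. That is 1 neighbor, so the degree of M is 1.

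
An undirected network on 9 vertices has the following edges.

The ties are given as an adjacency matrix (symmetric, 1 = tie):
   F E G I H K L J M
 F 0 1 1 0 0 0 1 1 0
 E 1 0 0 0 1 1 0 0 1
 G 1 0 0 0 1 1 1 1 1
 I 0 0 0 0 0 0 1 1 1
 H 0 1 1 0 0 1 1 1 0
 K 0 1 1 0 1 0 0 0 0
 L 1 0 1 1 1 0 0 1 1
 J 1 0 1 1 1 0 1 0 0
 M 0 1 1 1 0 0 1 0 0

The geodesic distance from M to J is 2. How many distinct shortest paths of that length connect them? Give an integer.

The shortest distance is 2. The length-2 paths are: M–G–J; M–I–J; M–L–J.
That gives 3 distinct shortest paths.

3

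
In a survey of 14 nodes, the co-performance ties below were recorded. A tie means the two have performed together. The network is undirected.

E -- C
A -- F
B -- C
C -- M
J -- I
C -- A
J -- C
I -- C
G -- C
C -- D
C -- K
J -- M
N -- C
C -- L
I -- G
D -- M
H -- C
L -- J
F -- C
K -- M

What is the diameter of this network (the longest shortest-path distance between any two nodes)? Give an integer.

Eccentricity of each node (its greatest distance to any other): A:2, B:2, C:1, D:2, E:2, F:2, G:2, H:2, I:2, J:2, K:2, L:2, M:2, N:2.
The maximum eccentricity is 2, realized for instance by the pair K–F via K – C – F. So the diameter is 2.

2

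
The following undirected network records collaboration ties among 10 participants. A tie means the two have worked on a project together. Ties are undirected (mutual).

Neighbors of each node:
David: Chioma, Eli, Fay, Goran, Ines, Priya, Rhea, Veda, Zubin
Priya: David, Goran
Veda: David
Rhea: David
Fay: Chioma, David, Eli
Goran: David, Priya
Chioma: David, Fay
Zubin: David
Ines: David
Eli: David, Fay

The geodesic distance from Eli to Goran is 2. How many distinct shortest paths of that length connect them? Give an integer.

1

The shortest distance is 2, and the only length-2 path is Eli–David–Goran. So there is exactly 1 shortest path.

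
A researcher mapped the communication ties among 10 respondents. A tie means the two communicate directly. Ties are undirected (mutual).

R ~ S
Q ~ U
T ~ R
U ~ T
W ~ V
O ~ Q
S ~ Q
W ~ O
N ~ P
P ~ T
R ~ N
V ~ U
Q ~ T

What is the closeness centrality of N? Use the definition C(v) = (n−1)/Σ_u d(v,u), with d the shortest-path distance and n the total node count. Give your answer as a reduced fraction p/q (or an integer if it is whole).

9/25

Distances from N: O:4, P:1, Q:3, R:1, S:2, T:2, U:3, V:4, W:5. Sum = 25.
n = 10, so closeness = 9/25.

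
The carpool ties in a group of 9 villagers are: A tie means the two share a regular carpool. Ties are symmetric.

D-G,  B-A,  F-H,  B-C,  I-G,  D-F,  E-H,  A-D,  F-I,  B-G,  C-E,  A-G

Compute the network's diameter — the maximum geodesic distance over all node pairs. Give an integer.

3

Eccentricity of each node (its greatest distance to any other): A:3, B:3, C:3, D:3, E:3, F:3, G:3, H:3, I:3.
The maximum eccentricity is 3, realized for instance by the pair I–E via I – F – H – E. So the diameter is 3.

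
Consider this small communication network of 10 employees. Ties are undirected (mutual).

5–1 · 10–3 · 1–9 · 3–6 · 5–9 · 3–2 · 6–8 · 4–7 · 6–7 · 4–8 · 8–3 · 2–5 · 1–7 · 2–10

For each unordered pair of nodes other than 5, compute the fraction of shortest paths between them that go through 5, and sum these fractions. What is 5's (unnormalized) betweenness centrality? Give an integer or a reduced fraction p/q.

Pairs whose geodesics pass through 5 — 8–9: 1/3; 3–9: 1; 3–1: 1/2; 10–9: 1; 10–1: 1; 2–9: 1; 2–1: 1; 2–7: 1/2.
All other pairs contribute 0.
Summing the contributions gives betweenness(5) = 19/3.

19/3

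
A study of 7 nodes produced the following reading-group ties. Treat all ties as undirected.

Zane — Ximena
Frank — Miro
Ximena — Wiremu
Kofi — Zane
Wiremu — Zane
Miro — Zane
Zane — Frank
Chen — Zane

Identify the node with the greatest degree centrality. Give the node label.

Zane

Degrees — Chen:1, Frank:2, Kofi:1, Miro:2, Wiremu:2, Ximena:2, Zane:6.
The maximum is 6, attained only by Zane.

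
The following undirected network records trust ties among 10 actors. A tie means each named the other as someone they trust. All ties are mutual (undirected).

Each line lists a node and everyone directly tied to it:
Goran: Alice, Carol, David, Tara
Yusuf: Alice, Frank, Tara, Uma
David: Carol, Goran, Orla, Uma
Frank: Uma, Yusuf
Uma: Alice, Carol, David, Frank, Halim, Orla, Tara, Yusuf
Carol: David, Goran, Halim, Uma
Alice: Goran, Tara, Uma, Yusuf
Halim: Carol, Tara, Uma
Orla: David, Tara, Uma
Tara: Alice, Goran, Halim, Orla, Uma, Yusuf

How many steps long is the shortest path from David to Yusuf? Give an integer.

One shortest route is David – Uma – Yusuf, which uses 2 edges, and David and Yusuf are not directly tied, so nothing shorter exists. So d(David,Yusuf) = 2.

2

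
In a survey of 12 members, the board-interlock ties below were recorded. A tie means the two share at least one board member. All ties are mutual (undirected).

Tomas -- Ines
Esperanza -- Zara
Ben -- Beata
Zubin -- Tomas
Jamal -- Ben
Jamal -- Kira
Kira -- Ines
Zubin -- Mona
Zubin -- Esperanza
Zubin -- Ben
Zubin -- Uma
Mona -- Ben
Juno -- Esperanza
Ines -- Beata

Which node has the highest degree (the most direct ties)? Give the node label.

Zubin

Degrees — Beata:2, Ben:4, Esperanza:3, Ines:3, Jamal:2, Juno:1, Kira:2, Mona:2, Tomas:2, Uma:1, Zara:1, Zubin:5.
The maximum is 5, attained only by Zubin.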